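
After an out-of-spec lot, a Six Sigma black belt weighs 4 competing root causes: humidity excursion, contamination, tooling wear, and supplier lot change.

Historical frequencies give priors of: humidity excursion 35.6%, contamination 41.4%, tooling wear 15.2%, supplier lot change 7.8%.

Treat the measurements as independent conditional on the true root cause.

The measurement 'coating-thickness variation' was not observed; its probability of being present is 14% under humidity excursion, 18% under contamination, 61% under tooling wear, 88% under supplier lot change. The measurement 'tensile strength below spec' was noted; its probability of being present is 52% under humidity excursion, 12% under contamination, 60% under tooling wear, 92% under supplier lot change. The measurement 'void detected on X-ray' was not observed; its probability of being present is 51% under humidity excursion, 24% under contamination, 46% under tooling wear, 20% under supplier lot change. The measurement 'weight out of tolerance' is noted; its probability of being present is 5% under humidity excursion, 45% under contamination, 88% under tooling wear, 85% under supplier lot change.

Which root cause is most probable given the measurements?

Multiply each prior by the joint likelihood of the measurement pattern (using 1 − P(present | H) for each absent measurement):
  humidity excursion: 0.356 × (1 − 0.14) × 0.52 × (1 − 0.51) × 0.05 = 0.0039005
  contamination: 0.414 × (1 − 0.18) × 0.12 × (1 − 0.24) × 0.45 = 0.013932
  tooling wear: 0.152 × (1 − 0.61) × 0.60 × (1 − 0.46) × 0.88 = 0.016902
  supplier lot change: 0.078 × (1 − 0.88) × 0.92 × (1 − 0.20) × 0.85 = 0.0058556
Marginal likelihood of the evidence = 0.04059.
P(humidity excursion | evidence) ≈ 0.0039005 / 0.04059 ≈ 0.096
P(contamination | evidence) ≈ 0.013932 / 0.04059 ≈ 0.343
P(tooling wear | evidence) ≈ 0.016902 / 0.04059 ≈ 0.416
P(supplier lot change | evidence) ≈ 0.0058556 / 0.04059 ≈ 0.144
The largest is 0.416, so tooling wear is most probable.

tooling wear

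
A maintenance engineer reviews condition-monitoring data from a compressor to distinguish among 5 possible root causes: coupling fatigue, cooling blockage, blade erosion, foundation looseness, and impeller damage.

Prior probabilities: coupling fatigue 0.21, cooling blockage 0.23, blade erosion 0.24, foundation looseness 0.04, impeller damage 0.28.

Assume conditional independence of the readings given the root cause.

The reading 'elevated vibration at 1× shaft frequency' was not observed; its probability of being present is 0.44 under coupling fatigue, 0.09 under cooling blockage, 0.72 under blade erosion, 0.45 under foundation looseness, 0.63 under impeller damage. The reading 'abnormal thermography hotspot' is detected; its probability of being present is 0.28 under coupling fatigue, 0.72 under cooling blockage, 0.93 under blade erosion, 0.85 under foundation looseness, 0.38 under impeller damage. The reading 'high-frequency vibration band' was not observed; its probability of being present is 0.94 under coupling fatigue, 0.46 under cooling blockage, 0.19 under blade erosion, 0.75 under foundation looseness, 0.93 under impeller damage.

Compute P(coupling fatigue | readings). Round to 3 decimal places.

Multiply each prior by the joint likelihood of the reading pattern (using 1 − P(present | H) for each absent reading):
  coupling fatigue: 0.21 × (1 − 0.44) × 0.28 × (1 − 0.94) = 0.0019757
  cooling blockage: 0.23 × (1 − 0.09) × 0.72 × (1 − 0.46) = 0.081376
  blade erosion: 0.24 × (1 − 0.72) × 0.93 × (1 − 0.19) = 0.050622
  foundation looseness: 0.04 × (1 − 0.45) × 0.85 × (1 − 0.75) = 0.004675
  impeller damage: 0.28 × (1 − 0.63) × 0.38 × (1 − 0.93) = 0.0027558
Marginal likelihood of the evidence = 0.1414.
P(coupling fatigue | evidence) = 0.0019757 / 0.1414 ≈ 0.014.

0.014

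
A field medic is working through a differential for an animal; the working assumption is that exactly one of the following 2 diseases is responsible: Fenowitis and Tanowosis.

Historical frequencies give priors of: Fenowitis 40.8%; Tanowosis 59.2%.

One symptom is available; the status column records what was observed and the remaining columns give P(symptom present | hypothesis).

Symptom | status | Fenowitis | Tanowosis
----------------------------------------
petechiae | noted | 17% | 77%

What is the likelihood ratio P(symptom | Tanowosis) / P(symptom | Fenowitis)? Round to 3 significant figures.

4.53

The Bayes factor is the ratio of the two likelihoods.
  Tanowosis: 0.77
  Fenowitis: 0.17
Bayes factor = 0.77 / 0.17 ≈ 4.53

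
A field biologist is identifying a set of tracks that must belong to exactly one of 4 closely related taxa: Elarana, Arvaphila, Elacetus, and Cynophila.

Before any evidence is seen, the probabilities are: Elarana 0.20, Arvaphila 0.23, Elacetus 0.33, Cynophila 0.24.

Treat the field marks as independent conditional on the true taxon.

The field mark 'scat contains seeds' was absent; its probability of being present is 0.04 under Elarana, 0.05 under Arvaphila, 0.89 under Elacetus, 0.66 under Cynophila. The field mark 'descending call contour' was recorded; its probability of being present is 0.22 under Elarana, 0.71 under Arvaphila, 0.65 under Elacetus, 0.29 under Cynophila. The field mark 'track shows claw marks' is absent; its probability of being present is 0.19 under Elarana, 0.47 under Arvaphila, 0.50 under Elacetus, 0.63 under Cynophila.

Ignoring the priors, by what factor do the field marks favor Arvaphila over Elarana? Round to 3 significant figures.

2.09

Joint likelihood of the field mark pattern under each hypothesis (using 1 − P(present | H) for each absent field mark):
  Arvaphila: (1 − 0.05) × 0.71 × (1 − 0.47) = 0.35748
  Elarana: (1 − 0.04) × 0.22 × (1 − 0.19) = 0.17107
Bayes factor = 0.35748 / 0.17107 ≈ 2.09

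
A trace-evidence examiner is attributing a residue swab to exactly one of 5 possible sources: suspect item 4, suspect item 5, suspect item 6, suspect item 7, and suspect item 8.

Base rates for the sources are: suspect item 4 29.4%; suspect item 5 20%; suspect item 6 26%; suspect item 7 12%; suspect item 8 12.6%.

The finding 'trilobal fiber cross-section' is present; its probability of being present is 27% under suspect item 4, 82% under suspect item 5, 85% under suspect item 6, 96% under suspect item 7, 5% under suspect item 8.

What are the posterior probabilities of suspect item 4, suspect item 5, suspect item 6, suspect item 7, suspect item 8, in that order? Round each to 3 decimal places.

0.135, 0.280, 0.377, 0.197, 0.011

For each hypothesis, the unnormalized posterior weight is prior × likelihood:
  suspect item 4: 0.294 × 0.27 = 0.07938
  suspect item 5: 0.200 × 0.82 = 0.164
  suspect item 6: 0.260 × 0.85 = 0.221
  suspect item 7: 0.120 × 0.96 = 0.1152
  suspect item 8: 0.126 × 0.05 = 0.0063
The unnormalized weights sum to 0.58588.
P(suspect item 4 | evidence) = 0.07938 / 0.58588 ≈ 0.135
P(suspect item 5 | evidence) = 0.164 / 0.58588 ≈ 0.280
P(suspect item 6 | evidence) = 0.221 / 0.58588 ≈ 0.377
P(suspect item 7 | evidence) = 0.1152 / 0.58588 ≈ 0.197
P(suspect item 8 | evidence) = 0.0063 / 0.58588 ≈ 0.011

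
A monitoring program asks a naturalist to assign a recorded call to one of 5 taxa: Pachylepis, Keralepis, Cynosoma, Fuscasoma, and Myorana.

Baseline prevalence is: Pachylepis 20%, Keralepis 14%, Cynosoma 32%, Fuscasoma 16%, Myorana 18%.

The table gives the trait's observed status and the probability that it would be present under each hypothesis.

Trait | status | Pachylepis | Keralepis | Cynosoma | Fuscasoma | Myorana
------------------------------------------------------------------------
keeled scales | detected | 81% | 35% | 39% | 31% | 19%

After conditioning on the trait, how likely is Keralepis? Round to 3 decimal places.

0.117

By Bayes' rule, the unnormalized weight for each hypothesis is prior × likelihood:
  Pachylepis: 0.20 × 0.81 = 0.162
  Keralepis: 0.14 × 0.35 = 0.049
  Cynosoma: 0.32 × 0.39 = 0.1248
  Fuscasoma: 0.16 × 0.31 = 0.0496
  Myorana: 0.18 × 0.19 = 0.0342
The unnormalized weights sum to 0.4196.
P(Keralepis | evidence) = 0.049 / 0.4196 ≈ 0.117.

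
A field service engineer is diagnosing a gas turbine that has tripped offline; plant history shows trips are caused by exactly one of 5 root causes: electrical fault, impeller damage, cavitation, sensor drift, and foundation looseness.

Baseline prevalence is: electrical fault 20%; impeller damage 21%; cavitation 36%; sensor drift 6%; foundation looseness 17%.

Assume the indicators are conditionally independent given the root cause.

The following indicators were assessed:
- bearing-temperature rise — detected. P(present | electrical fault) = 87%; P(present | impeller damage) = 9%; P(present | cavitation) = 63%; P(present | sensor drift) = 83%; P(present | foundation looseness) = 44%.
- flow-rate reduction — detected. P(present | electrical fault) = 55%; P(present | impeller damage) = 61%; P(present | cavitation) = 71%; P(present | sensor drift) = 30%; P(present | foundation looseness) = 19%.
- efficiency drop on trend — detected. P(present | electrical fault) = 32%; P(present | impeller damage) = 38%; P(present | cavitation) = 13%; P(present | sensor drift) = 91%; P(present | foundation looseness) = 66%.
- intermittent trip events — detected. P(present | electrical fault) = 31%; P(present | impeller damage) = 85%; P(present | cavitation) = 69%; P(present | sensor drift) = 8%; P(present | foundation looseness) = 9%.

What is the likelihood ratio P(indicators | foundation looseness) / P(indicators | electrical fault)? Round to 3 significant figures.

0.105

Take the product of per-indicator likelihoods under each hypothesis, then divide.
  foundation looseness: 0.44 × 0.19 × 0.66 × 0.09 = 0.0049658
  electrical fault: 0.87 × 0.55 × 0.32 × 0.31 = 0.047467
Bayes factor = 0.0049658 / 0.047467 ≈ 0.105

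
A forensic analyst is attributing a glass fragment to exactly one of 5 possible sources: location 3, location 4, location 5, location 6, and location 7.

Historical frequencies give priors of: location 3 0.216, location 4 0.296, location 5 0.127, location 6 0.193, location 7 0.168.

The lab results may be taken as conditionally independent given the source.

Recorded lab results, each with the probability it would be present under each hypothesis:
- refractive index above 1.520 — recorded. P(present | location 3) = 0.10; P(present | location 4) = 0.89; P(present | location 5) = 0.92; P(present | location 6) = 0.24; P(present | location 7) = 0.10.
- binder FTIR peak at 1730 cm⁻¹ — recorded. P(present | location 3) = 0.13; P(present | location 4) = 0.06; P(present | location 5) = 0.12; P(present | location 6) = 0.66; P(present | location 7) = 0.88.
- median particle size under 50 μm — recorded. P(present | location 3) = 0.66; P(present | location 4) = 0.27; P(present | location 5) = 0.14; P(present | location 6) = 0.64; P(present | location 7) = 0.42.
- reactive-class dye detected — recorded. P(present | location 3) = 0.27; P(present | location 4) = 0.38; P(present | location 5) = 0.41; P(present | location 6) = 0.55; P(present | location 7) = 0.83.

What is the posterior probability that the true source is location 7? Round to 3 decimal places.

For each hypothesis, the unnormalized posterior weight is prior × product of the lab result likelihoods:
  location 3: 0.216 × 0.10 × 0.13 × 0.66 × 0.27 = 0.00050039
  location 4: 0.296 × 0.89 × 0.06 × 0.27 × 0.38 = 0.0016217
  location 5: 0.127 × 0.92 × 0.12 × 0.14 × 0.41 = 0.00080479
  location 6: 0.193 × 0.24 × 0.66 × 0.64 × 0.55 = 0.010761
  location 7: 0.168 × 0.10 × 0.88 × 0.42 × 0.83 = 0.0051537
Normalizing constant Z = 0.00050039 + 0.0016217 + 0.00080479 + 0.010761 + 0.0051537 = 0.018842.
P(location 7 | evidence) = 0.0051537 / 0.018842 ≈ 0.274.

0.274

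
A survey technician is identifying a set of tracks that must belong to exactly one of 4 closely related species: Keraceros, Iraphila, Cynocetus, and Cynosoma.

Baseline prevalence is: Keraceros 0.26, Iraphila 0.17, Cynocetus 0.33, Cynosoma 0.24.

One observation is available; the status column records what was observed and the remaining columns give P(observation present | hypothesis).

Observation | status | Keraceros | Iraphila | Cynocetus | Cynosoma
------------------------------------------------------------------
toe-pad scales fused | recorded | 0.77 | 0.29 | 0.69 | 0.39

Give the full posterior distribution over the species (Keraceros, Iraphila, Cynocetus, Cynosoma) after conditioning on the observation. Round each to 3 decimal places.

0.351, 0.086, 0.399, 0.164

Multiply each prior by the likelihood of the observation:
  Keraceros: 0.26 × 0.77 = 0.2002
  Iraphila: 0.17 × 0.29 = 0.0493
  Cynocetus: 0.33 × 0.69 = 0.2277
  Cynosoma: 0.24 × 0.39 = 0.0936
Marginal likelihood of the evidence = 0.5708.
P(Keraceros | evidence) = 0.2002 / 0.5708 ≈ 0.351
P(Iraphila | evidence) = 0.0493 / 0.5708 ≈ 0.086
P(Cynocetus | evidence) = 0.2277 / 0.5708 ≈ 0.399
P(Cynosoma | evidence) = 0.0936 / 0.5708 ≈ 0.164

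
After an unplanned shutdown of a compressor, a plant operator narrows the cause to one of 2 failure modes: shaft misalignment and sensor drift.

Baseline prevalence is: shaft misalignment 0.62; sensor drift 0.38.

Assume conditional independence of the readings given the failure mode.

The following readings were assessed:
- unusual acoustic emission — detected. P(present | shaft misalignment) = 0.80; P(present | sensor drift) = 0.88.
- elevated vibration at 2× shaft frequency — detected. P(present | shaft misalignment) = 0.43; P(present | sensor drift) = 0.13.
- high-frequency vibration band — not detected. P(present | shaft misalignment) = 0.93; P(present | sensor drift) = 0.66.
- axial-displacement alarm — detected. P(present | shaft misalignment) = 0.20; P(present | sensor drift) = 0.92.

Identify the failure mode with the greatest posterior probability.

sensor drift

For each hypothesis, the unnormalized posterior weight is prior × product of the reading likelihoods (using 1 − P(present | H) for each absent reading):
  shaft misalignment: 0.62 × 0.80 × 0.43 × (1 − 0.93) × 0.20 = 0.0029859
  sensor drift: 0.38 × 0.88 × 0.13 × (1 − 0.66) × 0.92 = 0.013598
The unnormalized weights sum to 0.016584.
P(shaft misalignment | evidence) ≈ 0.0029859 / 0.016584 ≈ 0.180
P(sensor drift | evidence) ≈ 0.013598 / 0.016584 ≈ 0.820
The largest is 0.820, so sensor drift is most probable.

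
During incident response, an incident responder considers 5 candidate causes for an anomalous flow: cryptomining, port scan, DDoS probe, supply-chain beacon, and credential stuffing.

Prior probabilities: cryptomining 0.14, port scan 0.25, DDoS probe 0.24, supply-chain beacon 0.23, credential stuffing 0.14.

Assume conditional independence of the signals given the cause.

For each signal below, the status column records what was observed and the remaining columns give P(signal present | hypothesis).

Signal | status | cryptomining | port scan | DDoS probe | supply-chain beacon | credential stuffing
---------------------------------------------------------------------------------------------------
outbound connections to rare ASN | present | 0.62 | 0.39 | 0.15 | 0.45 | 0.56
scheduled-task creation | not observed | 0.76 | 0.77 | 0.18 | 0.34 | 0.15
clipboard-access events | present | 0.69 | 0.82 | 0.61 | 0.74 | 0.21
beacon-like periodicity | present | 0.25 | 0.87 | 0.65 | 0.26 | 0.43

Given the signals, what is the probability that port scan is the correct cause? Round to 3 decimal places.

0.317

By Bayes' rule with conditional independence, the unnormalized weight for each hypothesis is prior × ∏ likelihoods (using 1 − P(present | H) for each absent signal):
  cryptomining: 0.14 × 0.62 × (1 − 0.76) × 0.69 × 0.25 = 0.0035935
  port scan: 0.25 × 0.39 × (1 − 0.77) × 0.82 × 0.87 = 0.015998
  DDoS probe: 0.24 × 0.15 × (1 − 0.18) × 0.61 × 0.65 = 0.011705
  supply-chain beacon: 0.23 × 0.45 × (1 − 0.34) × 0.74 × 0.26 = 0.013143
  credential stuffing: 0.14 × 0.56 × (1 − 0.15) × 0.21 × 0.43 = 0.0060176
Normalizing constant Z = 0.0035935 + 0.015998 + 0.011705 + 0.013143 + 0.0060176 = 0.050457.
P(port scan | evidence) = 0.015998 / 0.050457 ≈ 0.317.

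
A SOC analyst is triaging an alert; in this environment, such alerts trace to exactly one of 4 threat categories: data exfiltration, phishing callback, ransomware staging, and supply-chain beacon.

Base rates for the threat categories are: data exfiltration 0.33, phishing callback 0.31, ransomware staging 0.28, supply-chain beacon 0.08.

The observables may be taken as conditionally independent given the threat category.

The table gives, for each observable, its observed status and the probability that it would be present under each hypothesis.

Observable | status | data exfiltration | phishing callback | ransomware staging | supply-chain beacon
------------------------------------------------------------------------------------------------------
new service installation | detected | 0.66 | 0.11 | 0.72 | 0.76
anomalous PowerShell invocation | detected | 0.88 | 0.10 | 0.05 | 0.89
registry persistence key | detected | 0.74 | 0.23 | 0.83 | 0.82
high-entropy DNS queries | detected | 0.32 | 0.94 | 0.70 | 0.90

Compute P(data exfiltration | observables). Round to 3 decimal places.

For each hypothesis, the unnormalized posterior weight is prior × product of the observable likelihoods:
  data exfiltration: 0.33 × 0.66 × 0.88 × 0.74 × 0.32 = 0.045386
  phishing callback: 0.31 × 0.11 × 0.10 × 0.23 × 0.94 = 0.00073724
  ransomware staging: 0.28 × 0.72 × 0.05 × 0.83 × 0.70 = 0.0058565
  supply-chain beacon: 0.08 × 0.76 × 0.89 × 0.82 × 0.90 = 0.039935
Marginal likelihood of the evidence = 0.091914.
P(data exfiltration | evidence) = 0.045386 / 0.091914 ≈ 0.494.

0.494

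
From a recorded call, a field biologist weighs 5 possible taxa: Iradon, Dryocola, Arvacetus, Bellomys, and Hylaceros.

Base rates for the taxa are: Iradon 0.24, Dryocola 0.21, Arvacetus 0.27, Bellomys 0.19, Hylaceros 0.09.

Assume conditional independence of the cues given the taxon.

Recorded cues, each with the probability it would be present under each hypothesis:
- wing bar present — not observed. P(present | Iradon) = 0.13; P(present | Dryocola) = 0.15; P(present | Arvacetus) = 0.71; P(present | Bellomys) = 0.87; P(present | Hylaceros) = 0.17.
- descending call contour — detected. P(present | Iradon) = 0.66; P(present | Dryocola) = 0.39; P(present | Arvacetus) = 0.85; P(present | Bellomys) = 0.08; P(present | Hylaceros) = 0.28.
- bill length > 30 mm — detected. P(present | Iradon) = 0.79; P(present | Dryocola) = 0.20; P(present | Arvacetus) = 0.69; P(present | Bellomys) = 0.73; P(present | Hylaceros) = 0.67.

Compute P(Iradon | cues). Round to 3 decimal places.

For each hypothesis, the unnormalized posterior weight is prior × product of the cue likelihoods (using 1 − P(present | H) for each absent cue):
  Iradon: 0.24 × (1 − 0.13) × 0.66 × 0.79 = 0.10887
  Dryocola: 0.21 × (1 − 0.15) × 0.39 × 0.20 = 0.013923
  Arvacetus: 0.27 × (1 − 0.71) × 0.85 × 0.69 = 0.045923
  Bellomys: 0.19 × (1 − 0.87) × 0.08 × 0.73 = 0.0014425
  Hylaceros: 0.09 × (1 − 0.17) × 0.28 × 0.67 = 0.014014
Marginal likelihood of the evidence = 0.18417.
P(Iradon | evidence) = 0.10887 / 0.18417 ≈ 0.591.

0.591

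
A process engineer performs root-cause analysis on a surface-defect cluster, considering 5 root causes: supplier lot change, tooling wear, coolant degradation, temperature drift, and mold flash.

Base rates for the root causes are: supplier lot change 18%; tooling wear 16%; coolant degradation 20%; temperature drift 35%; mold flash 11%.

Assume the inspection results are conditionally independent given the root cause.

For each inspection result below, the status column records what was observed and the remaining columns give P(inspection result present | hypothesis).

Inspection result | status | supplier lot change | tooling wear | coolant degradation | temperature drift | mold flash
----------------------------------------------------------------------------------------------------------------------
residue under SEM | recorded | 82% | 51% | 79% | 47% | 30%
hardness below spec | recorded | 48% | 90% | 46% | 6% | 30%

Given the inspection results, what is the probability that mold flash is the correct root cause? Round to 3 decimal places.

By Bayes' rule with conditional independence, the unnormalized weight for each hypothesis is prior × ∏ likelihoods:
  supplier lot change: 0.18 × 0.82 × 0.48 = 0.070848
  tooling wear: 0.16 × 0.51 × 0.90 = 0.07344
  coolant degradation: 0.20 × 0.79 × 0.46 = 0.07268
  temperature drift: 0.35 × 0.47 × 0.06 = 0.00987
  mold flash: 0.11 × 0.30 × 0.30 = 0.0099
The unnormalized weights sum to 0.23674.
P(mold flash | evidence) = 0.0099 / 0.23674 ≈ 0.042.

0.042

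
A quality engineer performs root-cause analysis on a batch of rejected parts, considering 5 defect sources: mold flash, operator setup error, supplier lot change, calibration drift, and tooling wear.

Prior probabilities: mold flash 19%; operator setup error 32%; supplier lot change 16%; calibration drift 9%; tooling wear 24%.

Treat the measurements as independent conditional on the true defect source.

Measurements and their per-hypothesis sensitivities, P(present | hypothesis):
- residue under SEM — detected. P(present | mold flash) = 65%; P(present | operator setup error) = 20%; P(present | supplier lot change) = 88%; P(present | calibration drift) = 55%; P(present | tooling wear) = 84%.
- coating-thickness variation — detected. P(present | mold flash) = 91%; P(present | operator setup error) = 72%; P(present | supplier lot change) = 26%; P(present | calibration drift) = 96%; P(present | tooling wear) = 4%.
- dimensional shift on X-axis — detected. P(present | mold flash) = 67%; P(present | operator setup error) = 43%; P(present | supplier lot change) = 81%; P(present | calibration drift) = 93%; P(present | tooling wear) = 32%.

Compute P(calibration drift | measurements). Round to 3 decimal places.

By Bayes' rule with conditional independence, the unnormalized weight for each hypothesis is prior × ∏ likelihoods:
  mold flash: 0.19 × 0.65 × 0.91 × 0.67 = 0.075298
  operator setup error: 0.32 × 0.20 × 0.72 × 0.43 = 0.019814
  supplier lot change: 0.16 × 0.88 × 0.26 × 0.81 = 0.029652
  calibration drift: 0.09 × 0.55 × 0.96 × 0.93 = 0.044194
  tooling wear: 0.24 × 0.84 × 0.04 × 0.32 = 0.0025805
Normalizing constant Z = 0.075298 + 0.019814 + 0.029652 + 0.044194 + 0.0025805 = 0.17154.
P(calibration drift | evidence) = 0.044194 / 0.17154 ≈ 0.258.

0.258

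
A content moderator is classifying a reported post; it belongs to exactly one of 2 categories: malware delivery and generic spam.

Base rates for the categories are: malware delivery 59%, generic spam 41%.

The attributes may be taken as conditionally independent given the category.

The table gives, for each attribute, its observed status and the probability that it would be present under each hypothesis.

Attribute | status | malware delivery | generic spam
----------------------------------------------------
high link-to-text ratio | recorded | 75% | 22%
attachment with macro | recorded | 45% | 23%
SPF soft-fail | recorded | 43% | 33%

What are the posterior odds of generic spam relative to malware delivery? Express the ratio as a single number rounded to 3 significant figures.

0.0800

Posterior odds equal prior odds times the likelihood ratio; only the two competing hypotheses matter.
  generic spam: 0.41 × 0.22 × 0.23 × 0.33 = 0.0068462
  malware delivery: 0.59 × 0.75 × 0.45 × 0.43 = 0.085624
Posterior odds = 0.0068462 / 0.085624 ≈ 0.0800.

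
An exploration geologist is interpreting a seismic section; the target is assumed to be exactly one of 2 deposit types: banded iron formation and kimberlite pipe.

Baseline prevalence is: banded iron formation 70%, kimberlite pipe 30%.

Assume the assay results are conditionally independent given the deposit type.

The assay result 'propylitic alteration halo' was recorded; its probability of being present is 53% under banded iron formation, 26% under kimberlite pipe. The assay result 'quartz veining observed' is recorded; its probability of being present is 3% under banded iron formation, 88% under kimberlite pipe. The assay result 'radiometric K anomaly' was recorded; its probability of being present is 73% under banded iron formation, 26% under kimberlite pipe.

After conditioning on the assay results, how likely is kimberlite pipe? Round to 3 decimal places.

0.687

For each hypothesis, the unnormalized posterior weight is prior × product of the assay result likelihoods:
  banded iron formation: 0.70 × 0.53 × 0.03 × 0.73 = 0.0081249
  kimberlite pipe: 0.30 × 0.26 × 0.88 × 0.26 = 0.017846
The unnormalized weights sum to 0.025971.
P(kimberlite pipe | evidence) = 0.017846 / 0.025971 ≈ 0.687.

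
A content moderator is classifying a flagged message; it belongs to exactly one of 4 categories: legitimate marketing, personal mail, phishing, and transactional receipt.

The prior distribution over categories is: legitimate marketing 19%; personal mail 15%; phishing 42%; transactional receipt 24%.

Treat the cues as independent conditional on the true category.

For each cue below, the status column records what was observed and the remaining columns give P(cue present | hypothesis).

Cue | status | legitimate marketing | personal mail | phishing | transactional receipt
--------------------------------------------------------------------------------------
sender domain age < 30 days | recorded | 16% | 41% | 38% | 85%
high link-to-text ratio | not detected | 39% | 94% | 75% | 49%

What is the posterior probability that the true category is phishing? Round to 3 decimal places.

0.240

By Bayes' rule with conditional independence, the unnormalized weight for each hypothesis is prior × ∏ likelihoods (using 1 − P(present | H) for each absent cue):
  legitimate marketing: 0.19 × 0.16 × (1 − 0.39) = 0.018544
  personal mail: 0.15 × 0.41 × (1 − 0.94) = 0.00369
  phishing: 0.42 × 0.38 × (1 − 0.75) = 0.0399
  transactional receipt: 0.24 × 0.85 × (1 − 0.49) = 0.10404
Marginal likelihood of the evidence = 0.16617.
P(phishing | evidence) = 0.0399 / 0.16617 ≈ 0.240.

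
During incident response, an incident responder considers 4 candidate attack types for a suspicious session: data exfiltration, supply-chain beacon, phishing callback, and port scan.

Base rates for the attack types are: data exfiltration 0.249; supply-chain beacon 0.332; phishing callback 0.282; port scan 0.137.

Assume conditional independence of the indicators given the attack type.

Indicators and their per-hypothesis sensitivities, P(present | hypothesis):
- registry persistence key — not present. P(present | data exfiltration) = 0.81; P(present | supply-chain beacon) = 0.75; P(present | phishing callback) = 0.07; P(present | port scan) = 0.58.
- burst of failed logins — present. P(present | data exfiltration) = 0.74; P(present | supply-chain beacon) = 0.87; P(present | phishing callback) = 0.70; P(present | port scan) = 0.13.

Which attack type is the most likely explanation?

phishing callback

For each hypothesis, the unnormalized posterior weight is prior × product of the indicator likelihoods (using 1 − P(present | H) for each absent indicator):
  data exfiltration: 0.249 × (1 − 0.81) × 0.74 = 0.035009
  supply-chain beacon: 0.332 × (1 − 0.75) × 0.87 = 0.07221
  phishing callback: 0.282 × (1 − 0.07) × 0.70 = 0.18358
  port scan: 0.137 × (1 − 0.58) × 0.13 = 0.0074802
Marginal likelihood of the evidence = 0.29828.
P(data exfiltration | evidence) ≈ 0.035009 / 0.29828 ≈ 0.117
P(supply-chain beacon | evidence) ≈ 0.07221 / 0.29828 ≈ 0.242
P(phishing callback | evidence) ≈ 0.18358 / 0.29828 ≈ 0.615
P(port scan | evidence) ≈ 0.0074802 / 0.29828 ≈ 0.025
The largest is 0.615, so phishing callback is most probable.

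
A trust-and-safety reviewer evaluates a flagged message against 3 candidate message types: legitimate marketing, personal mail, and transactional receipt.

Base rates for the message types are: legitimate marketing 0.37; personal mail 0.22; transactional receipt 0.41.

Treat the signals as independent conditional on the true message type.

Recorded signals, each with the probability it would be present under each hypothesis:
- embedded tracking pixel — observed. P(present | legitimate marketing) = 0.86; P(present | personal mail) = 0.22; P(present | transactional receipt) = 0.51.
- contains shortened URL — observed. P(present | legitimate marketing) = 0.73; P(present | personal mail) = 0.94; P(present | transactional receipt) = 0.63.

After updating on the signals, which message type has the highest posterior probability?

Multiply each prior by the joint likelihood of the signal pattern:
  legitimate marketing: 0.37 × 0.86 × 0.73 = 0.23229
  personal mail: 0.22 × 0.22 × 0.94 = 0.045496
  transactional receipt: 0.41 × 0.51 × 0.63 = 0.13173
Marginal likelihood of the evidence = 0.40951.
P(legitimate marketing | evidence) ≈ 0.23229 / 0.40951 ≈ 0.567
P(personal mail | evidence) ≈ 0.045496 / 0.40951 ≈ 0.111
P(transactional receipt | evidence) ≈ 0.13173 / 0.40951 ≈ 0.322
The largest is 0.567, so legitimate marketing is most probable.

legitimate marketing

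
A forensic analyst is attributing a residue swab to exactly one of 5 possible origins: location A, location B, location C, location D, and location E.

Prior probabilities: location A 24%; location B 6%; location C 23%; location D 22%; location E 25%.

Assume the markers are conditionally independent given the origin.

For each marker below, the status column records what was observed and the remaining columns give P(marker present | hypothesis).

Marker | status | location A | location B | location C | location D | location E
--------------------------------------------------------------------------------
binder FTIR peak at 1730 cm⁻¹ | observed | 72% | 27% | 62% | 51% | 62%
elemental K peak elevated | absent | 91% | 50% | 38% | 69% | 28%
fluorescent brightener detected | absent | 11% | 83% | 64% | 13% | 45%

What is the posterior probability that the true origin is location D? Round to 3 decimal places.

0.218

For each hypothesis, the unnormalized posterior weight is prior × product of the marker likelihoods (using 1 − P(present | H) for each absent marker):
  location A: 0.24 × 0.72 × (1 − 0.91) × (1 − 0.11) = 0.013841
  location B: 0.06 × 0.27 × (1 − 0.50) × (1 − 0.83) = 0.001377
  location C: 0.23 × 0.62 × (1 − 0.38) × (1 − 0.64) = 0.031828
  location D: 0.22 × 0.51 × (1 − 0.69) × (1 − 0.13) = 0.03026
  location E: 0.25 × 0.62 × (1 − 0.28) × (1 − 0.45) = 0.06138
The unnormalized weights sum to 0.13869.
P(location D | evidence) = 0.03026 / 0.13869 ≈ 0.218.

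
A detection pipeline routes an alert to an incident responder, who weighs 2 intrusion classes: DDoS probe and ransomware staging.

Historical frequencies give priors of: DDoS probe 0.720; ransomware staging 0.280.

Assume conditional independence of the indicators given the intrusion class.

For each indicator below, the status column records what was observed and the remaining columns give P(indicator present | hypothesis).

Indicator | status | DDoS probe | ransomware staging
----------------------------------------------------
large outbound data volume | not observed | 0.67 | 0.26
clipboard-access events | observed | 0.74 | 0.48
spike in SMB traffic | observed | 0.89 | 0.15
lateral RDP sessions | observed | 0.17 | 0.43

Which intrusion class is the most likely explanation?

For each hypothesis, the unnormalized posterior weight is prior × product of the indicator likelihoods (using 1 − P(present | H) for each absent indicator):
  DDoS probe: 0.720 × (1 − 0.67) × 0.74 × 0.89 × 0.17 = 0.026602
  ransomware staging: 0.280 × (1 − 0.26) × 0.48 × 0.15 × 0.43 = 0.0064149
Marginal likelihood of the evidence = 0.033017.
P(DDoS probe | evidence) ≈ 0.026602 / 0.033017 ≈ 0.806
P(ransomware staging | evidence) ≈ 0.0064149 / 0.033017 ≈ 0.194
The largest is 0.806, so DDoS probe is most probable.

DDoS probe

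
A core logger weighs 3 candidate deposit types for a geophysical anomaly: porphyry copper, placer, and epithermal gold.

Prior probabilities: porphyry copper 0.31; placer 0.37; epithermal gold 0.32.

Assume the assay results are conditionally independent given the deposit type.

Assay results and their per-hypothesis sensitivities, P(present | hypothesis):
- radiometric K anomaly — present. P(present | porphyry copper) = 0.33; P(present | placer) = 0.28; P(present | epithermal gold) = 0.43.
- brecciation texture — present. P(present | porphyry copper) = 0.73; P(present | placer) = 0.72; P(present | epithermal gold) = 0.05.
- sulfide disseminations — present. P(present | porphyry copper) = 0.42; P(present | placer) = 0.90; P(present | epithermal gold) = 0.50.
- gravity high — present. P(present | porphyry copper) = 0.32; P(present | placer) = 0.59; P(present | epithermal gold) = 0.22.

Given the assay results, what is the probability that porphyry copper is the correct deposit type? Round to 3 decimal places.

0.199

Multiply each prior by the joint likelihood of the assay result pattern:
  porphyry copper: 0.31 × 0.33 × 0.73 × 0.42 × 0.32 = 0.010037
  placer: 0.37 × 0.28 × 0.72 × 0.90 × 0.59 = 0.039608
  epithermal gold: 0.32 × 0.43 × 0.05 × 0.50 × 0.22 = 0.0007568
Marginal likelihood of the evidence = 0.050402.
P(porphyry copper | evidence) = 0.010037 / 0.050402 ≈ 0.199.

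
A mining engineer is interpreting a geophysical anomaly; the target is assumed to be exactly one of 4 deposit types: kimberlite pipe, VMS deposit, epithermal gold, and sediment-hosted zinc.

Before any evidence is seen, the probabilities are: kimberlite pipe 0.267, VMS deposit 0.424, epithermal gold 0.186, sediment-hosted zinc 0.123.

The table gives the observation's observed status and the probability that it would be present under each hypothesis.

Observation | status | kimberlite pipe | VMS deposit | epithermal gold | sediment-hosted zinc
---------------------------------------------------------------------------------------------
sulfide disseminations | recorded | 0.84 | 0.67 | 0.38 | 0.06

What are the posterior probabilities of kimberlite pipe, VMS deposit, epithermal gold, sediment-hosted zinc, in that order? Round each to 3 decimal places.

By Bayes' rule, the unnormalized weight for each hypothesis is prior × likelihood:
  kimberlite pipe: 0.267 × 0.84 = 0.22428
  VMS deposit: 0.424 × 0.67 = 0.28408
  epithermal gold: 0.186 × 0.38 = 0.07068
  sediment-hosted zinc: 0.123 × 0.06 = 0.00738
Marginal likelihood of the evidence = 0.58642.
P(kimberlite pipe | evidence) = 0.22428 / 0.58642 ≈ 0.382
P(VMS deposit | evidence) = 0.28408 / 0.58642 ≈ 0.484
P(epithermal gold | evidence) = 0.07068 / 0.58642 ≈ 0.121
P(sediment-hosted zinc | evidence) = 0.00738 / 0.58642 ≈ 0.013

0.382, 0.484, 0.121, 0.013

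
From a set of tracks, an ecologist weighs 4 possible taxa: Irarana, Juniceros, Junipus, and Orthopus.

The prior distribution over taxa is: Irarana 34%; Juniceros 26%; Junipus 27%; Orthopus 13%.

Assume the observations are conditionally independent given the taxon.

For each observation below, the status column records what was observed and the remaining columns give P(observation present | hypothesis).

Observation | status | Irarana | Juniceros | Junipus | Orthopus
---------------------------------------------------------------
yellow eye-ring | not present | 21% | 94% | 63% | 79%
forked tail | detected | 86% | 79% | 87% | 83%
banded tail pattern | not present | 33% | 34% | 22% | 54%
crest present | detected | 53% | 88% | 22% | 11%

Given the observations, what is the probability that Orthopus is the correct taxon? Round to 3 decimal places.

0.011

For each hypothesis, the unnormalized posterior weight is prior × product of the observation likelihoods (using 1 − P(present | H) for each absent observation):
  Irarana: 0.34 × (1 − 0.21) × 0.86 × (1 − 0.33) × 0.53 = 0.082027
  Juniceros: 0.26 × (1 − 0.94) × 0.79 × (1 − 0.34) × 0.88 = 0.0071578
  Junipus: 0.27 × (1 − 0.63) × 0.87 × (1 − 0.22) × 0.22 = 0.014914
  Orthopus: 0.13 × (1 − 0.79) × 0.83 × (1 − 0.54) × 0.11 = 0.0011465
The unnormalized weights sum to 0.10525.
P(Orthopus | evidence) = 0.0011465 / 0.10525 ≈ 0.011.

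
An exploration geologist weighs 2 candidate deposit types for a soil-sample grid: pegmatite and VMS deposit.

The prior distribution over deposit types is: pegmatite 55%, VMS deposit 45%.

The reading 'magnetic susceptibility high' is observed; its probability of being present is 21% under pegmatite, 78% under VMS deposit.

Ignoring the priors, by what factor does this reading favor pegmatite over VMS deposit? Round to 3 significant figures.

0.269

Likelihood of this reading under each hypothesis:
  pegmatite: 0.21
  VMS deposit: 0.78
Bayes factor = 0.21 / 0.78 ≈ 0.269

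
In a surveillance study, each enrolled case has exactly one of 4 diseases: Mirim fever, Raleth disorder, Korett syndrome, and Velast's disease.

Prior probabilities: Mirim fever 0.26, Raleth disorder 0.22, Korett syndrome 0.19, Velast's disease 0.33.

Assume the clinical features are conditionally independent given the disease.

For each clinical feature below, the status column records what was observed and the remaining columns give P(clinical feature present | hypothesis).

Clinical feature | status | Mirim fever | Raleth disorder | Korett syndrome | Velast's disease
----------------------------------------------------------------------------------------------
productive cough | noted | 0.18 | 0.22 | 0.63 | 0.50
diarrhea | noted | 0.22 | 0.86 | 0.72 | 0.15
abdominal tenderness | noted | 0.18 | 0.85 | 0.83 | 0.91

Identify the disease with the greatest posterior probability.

For each hypothesis, the unnormalized posterior weight is prior × product of the clinical feature likelihoods:
  Mirim fever: 0.26 × 0.18 × 0.22 × 0.18 = 0.0018533
  Raleth disorder: 0.22 × 0.22 × 0.86 × 0.85 = 0.03538
  Korett syndrome: 0.19 × 0.63 × 0.72 × 0.83 = 0.071533
  Velast's disease: 0.33 × 0.50 × 0.15 × 0.91 = 0.022523
The unnormalized weights sum to 0.13129.
P(Mirim fever | evidence) ≈ 0.0018533 / 0.13129 ≈ 0.014
P(Raleth disorder | evidence) ≈ 0.03538 / 0.13129 ≈ 0.269
P(Korett syndrome | evidence) ≈ 0.071533 / 0.13129 ≈ 0.545
P(Velast's disease | evidence) ≈ 0.022523 / 0.13129 ≈ 0.172
The largest is 0.545, so Korett syndrome is most probable.

Korett syndrome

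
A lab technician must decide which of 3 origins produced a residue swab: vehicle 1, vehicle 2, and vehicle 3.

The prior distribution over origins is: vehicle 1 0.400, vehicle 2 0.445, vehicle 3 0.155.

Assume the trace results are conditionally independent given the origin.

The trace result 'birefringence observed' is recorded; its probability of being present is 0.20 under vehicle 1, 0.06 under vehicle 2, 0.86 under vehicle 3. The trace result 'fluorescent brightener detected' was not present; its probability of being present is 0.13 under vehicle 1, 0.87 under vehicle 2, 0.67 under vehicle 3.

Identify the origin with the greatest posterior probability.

vehicle 1

By Bayes' rule with conditional independence, the unnormalized weight for each hypothesis is prior × ∏ likelihoods (using 1 − P(present | H) for each absent trace result):
  vehicle 1: 0.400 × 0.20 × (1 − 0.13) = 0.0696
  vehicle 2: 0.445 × 0.06 × (1 − 0.87) = 0.003471
  vehicle 3: 0.155 × 0.86 × (1 − 0.67) = 0.043989
The unnormalized weights sum to 0.11706.
P(vehicle 1 | evidence) ≈ 0.0696 / 0.11706 ≈ 0.595
P(vehicle 2 | evidence) ≈ 0.003471 / 0.11706 ≈ 0.030
P(vehicle 3 | evidence) ≈ 0.043989 / 0.11706 ≈ 0.376
The largest is 0.595, so vehicle 1 is most probable.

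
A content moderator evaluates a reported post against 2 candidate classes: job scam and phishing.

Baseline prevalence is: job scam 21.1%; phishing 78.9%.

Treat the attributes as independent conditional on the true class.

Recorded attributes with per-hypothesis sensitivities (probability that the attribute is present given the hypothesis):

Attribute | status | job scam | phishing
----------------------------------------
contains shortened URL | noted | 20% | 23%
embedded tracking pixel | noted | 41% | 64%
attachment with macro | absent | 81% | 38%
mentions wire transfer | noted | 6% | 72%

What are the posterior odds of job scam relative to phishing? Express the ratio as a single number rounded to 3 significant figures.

The normalizing constant cancels in an odds ratio, so compute prior × likelihood for the two hypotheses only (using 1 − P(present | H) for each absent attribute):
  job scam: 0.211 × 0.20 × 0.41 × (1 − 0.81) × 0.06 = 0.00019724
  phishing: 0.789 × 0.23 × 0.64 × (1 − 0.38) × 0.72 = 0.051845
Posterior odds = 0.00019724 / 0.051845 ≈ 0.00380.

0.00380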